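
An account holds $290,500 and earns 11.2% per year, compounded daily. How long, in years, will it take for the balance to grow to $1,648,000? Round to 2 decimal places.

15.50 years

(1 + 0.000306849)^(365t) = 1,648,000/290,500 = 5.673.
365t·ln(1 + 0.000306849) = ln(5.673); 365t = 1.7357/0.000306802 ≈ 5657.4362.
t ≈ 15.4998 years.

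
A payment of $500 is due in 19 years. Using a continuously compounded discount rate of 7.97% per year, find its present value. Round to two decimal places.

$109.98

P = A·e^(−rt) = 500·e^(−1.5143).
e^(−1.5143) ≈ 0.219962104, so P ≈ 109.9811.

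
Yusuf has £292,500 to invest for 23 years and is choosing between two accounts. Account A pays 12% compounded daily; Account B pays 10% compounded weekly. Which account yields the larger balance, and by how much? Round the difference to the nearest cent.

A: (1 + 0.12/365)^8395 ≈ 15.7926777771, so 292,500 × 15.7926777771 ≈ 4,619,358.2498.
B: (1 + 0.1/52)^1196 ≈ 9.952176716887, so 292,500 × 9.952176716887 ≈ 2,911,011.6897.
Difference ≈ 1,708,346.5601 in favor of A.

Account A, by £1,708,346.56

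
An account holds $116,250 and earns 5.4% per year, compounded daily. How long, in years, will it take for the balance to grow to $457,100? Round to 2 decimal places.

25.36 years

We need (1 + 0.000147945)^(365t) = 3.932, so 365t = ln 3.932 / ln 1.000148 ≈ 9255.1862.
t ≈ 9255.1862/365 = 25.3567 years.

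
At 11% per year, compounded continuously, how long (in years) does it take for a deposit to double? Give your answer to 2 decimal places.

e^(0.11t) = 2, so 0.11t = ln 2 ≈ 0.69315.
t ≈ 0.69315/0.11 ≈ 6.3013.

6.30 years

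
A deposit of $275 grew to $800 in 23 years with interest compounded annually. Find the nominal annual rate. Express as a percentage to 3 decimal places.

(1 + r)^23 = 800/275 = 2.90909.
1 + r = 2.90909^(1/23) ≈ 1.047523, so r ≈ 0.0475225.
r ≈ 4.75225%.

4.752%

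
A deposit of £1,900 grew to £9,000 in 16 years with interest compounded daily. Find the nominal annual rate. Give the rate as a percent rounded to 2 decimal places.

9.72%

(1 + r/365)^5840 = 9,000/1,900 = 4.73684.
1 + r/365 = 4.73684^(1/5840) ≈ 1.000266, so r/365 ≈ 0.000266366.
r ≈ 365·0.000266366 = 9.72236%.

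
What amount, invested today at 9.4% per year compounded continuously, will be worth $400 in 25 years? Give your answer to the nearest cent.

$38.15

P = A·e^(−rt) = 400·e^(−2.35).
e^(−2.35) ≈ 0.0953691622, so P ≈ 38.1477.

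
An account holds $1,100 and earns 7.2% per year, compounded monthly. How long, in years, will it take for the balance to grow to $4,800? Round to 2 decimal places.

20.52 years

We need (1 + 0.006)^(12t) = 4.3636, so 12t = ln 4.3636 / ln 1.006 ≈ 246.2869.
t ≈ 246.2869/12 = 20.5239 years.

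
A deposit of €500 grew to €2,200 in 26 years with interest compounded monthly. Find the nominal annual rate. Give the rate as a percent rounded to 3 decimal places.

5.712%

The 312-period growth factor is 2,200/500 = 4.4.
r/12 = 4.4^(1/312) − 1 ≈ 0.00476003, so r ≈ 12·0.00476003 = 5.71203%.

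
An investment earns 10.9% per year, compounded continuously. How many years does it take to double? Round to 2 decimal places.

6.36 years

e^(0.109t) = 2, so 0.109t = ln 2 ≈ 0.69315.
t ≈ 0.69315/0.109 ≈ 6.3591.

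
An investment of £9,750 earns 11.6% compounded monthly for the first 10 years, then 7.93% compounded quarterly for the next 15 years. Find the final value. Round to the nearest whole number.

£100,440

Phase 1: 9,750·(1 + 0.116/12)^120 ≈ 30,929.0691.
Phase 2: 30,929.0691·(1 + 0.019825)^60 ≈ 100,439.8587.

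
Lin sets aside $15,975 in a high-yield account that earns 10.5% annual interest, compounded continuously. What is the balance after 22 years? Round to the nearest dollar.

$160,939

A = P·e^(rt) = 15,975·e^(0.105·22) = 15,975·e^2.31.
e^2.31 ≈ 10.074424655, so A ≈ 160,938.9339.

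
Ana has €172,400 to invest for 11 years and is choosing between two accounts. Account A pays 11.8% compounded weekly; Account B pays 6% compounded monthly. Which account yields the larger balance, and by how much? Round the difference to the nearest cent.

Account A growth factor: (1 + 0.118/52)^572 ≈ 3.65658442113; balance ≈ 630,395.1542.
Account B growth factor: (1 + 0.005)^132 ≈ 1.9316131435; balance ≈ 333,010.1059.
Account A is larger by 297,385.0483.

Account A, by €297,385.05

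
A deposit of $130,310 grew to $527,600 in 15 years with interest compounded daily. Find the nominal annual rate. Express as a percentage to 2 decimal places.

(1 + r/365)^5475 = 527,600/130,310 = 4.04881.
1 + r/365 = 4.04881^(1/5475) ≈ 1.000255, so r/365 ≈ 0.000255452.
r ≈ 365·0.000255452 = 9.32401%.

9.32%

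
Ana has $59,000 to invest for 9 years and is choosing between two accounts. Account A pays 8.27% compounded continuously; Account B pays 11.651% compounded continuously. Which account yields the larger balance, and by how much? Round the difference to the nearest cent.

Account B, by $44,170.78

A: e^(0.0827·9) = e^0.7443 ≈ 2.10496744193, so 59,000 × 2.10496744193 ≈ 124,193.0791.
B: e^(0.11651·9) = e^1.04859 ≈ 2.8536246693, so 59,000 × 2.8536246693 ≈ 168,363.8555.
Difference ≈ 44,170.7764 in favor of B.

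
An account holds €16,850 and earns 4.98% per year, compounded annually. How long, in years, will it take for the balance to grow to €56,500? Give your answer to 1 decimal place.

We need (1 + 0.0498)^t = 3.3531, so t = ln 3.3531 / ln 1.0498 ≈ 24.8950.

24.9 years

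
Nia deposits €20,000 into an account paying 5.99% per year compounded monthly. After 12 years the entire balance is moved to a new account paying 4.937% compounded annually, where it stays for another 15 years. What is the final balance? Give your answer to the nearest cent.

€84,402.24

Phase 1: 20,000·(1 + 0.0599/12)^144 ≈ 40,966.0722.
Phase 2: 40,966.0722·(1 + 0.04937)^15 ≈ 84,402.2431.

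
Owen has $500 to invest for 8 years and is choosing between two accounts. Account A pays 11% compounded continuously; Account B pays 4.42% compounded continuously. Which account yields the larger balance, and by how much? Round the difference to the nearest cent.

A: e^(0.11·8) = e^0.88 ≈ 2.410899706, so 500 × 2.410899706 ≈ 1,205.4499.
B: e^(0.0442·8) = e^0.3536 ≈ 1.4241854, so 500 × 1.4241854 ≈ 712.0927.
Difference ≈ 493.3572 in favor of A.

Account A, by $493.36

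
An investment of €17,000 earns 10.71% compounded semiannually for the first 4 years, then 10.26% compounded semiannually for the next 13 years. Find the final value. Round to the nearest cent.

€94,750.91

Phase 1: 17,000·(1 + 0.05355)^8 ≈ 25,804.1842.
Phase 2: 25,804.1842·(1 + 0.0513)^26 ≈ 94,750.9139.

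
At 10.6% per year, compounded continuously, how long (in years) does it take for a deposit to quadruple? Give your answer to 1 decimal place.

e^(0.106t) = 4, so 0.106t = ln 4 ≈ 1.3863.
t ≈ 1.3863/0.106 ≈ 13.0782.

13.1 years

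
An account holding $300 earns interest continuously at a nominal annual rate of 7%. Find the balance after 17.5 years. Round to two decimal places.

A = P·e^(rt) = 300·e^(0.07·17.5) = 300·e^1.225.
e^1.225 ≈ 3.404166083, so A ≈ 1,021.2498.

$1,021.25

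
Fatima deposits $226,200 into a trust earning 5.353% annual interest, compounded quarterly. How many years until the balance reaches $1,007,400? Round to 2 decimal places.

We need (1 + 0.0133825)^(4t) = 4.4536, so 4t = ln 4.4536 / ln 1.013383 ≈ 112.3617.
t ≈ 112.3617/4 = 28.0904 years.

28.09 years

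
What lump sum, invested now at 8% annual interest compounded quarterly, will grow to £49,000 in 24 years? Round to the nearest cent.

£7,321.15

Growth factor = (1 + 0.02)^96 ≈ 6.6929331795.
P = 49,000/6.6929331795 ≈ 7,321.1548.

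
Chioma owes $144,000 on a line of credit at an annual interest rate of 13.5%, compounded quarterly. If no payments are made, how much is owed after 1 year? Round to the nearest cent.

$164,446.48

Growth factor = (1 + 0.03375)^4 ≈ 1.1419894459.
A ≈ 144,000 × 1.1419894459 ≈ 164,446.4802.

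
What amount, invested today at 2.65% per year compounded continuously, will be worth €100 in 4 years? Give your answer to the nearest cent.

€89.94

P = A·e^(−rt) = 100·e^(−0.106).
e^(−0.106) ≈ 0.89942465, so P ≈ 89.9425.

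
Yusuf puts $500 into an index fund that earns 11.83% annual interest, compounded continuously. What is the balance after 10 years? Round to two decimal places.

$1,632.08

A = P·e^(rt) = 500·e^(0.1183·10) = 500·e^1.183.
e^1.183 ≈ 3.264151985, so A ≈ 1,632.0760.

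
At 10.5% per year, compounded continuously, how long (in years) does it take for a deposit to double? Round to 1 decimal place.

e^(0.105t) = 2, so 0.105t = ln 2 ≈ 0.69315.
t ≈ 0.69315/0.105 ≈ 6.6014.

6.6 years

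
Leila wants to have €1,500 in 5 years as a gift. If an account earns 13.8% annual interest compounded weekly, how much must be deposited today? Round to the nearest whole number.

Growth factor = (1 + 0.138/52)^260 ≈ 1.991894189.
P = 1,500/1.991894189 ≈ 753.0520.

€753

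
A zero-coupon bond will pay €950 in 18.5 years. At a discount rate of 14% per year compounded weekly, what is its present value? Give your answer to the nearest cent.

Periodic rate = 14%/52 = 0.00269231; 962 periods.
P = 950/(1 + 0.14/52)^962 ≈ 950/13.2834607 ≈ 71.5175.

€71.52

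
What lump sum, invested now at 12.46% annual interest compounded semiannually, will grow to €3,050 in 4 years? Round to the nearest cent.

Periodic rate = 12.46%/2 = 0.0623; 8 periods.
P = 3,050/(1 + 0.0623)^8 ≈ 3,050/1.621725897 ≈ 1,880.7124.

€1,880.71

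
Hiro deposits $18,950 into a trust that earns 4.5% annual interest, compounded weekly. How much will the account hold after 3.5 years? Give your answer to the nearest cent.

Growth factor = (1 + 0.045/52)^182 ≈ 1.1705010327.
A ≈ 18,950 × 1.1705010327 ≈ 22,180.9946.

$22,180.99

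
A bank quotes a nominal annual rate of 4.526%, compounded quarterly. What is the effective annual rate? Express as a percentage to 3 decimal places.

4.603%

EAR = (1 + 4.526%/4)^4 − 1 = (1 + 0.011315)^4 − 1.
(1 + 0.011315)^4 ≈ 1.046034, so EAR ≈ 4.60340%.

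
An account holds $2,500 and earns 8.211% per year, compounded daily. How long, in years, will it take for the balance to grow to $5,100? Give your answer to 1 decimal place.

8.7 years

We need (1 + 0.000224959)^(365t) = 2.04, so 365t = ln 2.04 / ln 1.000225 ≈ 3169.6011.
t ≈ 3169.6011/365 = 8.6838 years.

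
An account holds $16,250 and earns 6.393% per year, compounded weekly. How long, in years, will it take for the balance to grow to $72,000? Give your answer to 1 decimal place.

(1 + 0.00122942)^(52t) = 72,000/16,250 = 4.4308.
52t·ln(1 + 0.00122942) = ln(4.4308); 52t = 1.4886/0.00122867 ≈ 1211.5342.
t ≈ 23.2987 years.

23.3 years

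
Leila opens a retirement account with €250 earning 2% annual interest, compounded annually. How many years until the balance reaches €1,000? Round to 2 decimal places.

70.01 years

We need (1 + 0.02)^t = 4, so t = ln 4 / ln 1.02 ≈ 70.0056.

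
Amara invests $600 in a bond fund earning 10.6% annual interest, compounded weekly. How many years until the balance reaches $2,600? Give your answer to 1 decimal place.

13.8 years

(1 + 0.00203846)^(52t) = 2,600/600 = 4.3333.
52t·ln(1 + 0.00203846) = ln(4.3333); 52t = 1.4663/0.00203639 ≈ 720.0681.
t ≈ 13.8475 years.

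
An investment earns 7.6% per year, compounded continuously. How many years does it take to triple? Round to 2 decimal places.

e^(0.076t) = 3, so 0.076t = ln 3 ≈ 1.0986.
t ≈ 1.0986/0.076 ≈ 14.4554.

14.46 years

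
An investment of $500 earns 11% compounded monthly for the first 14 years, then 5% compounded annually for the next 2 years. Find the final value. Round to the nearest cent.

After 14 years at 11%: 500 × 4.631980389 ≈ 2,315.9902.
Then 2 years at 5%: 2,315.9902 × 1.1025 ≈ 2,553.3792.

$2,553.38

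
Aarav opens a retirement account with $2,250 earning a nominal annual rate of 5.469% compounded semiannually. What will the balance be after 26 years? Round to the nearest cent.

$9,150.20

Periodic rate = 5.469%/2 = 0.027345; periods = 2·26 = 52.
A = 2,250·(1 + 0.027345)^52 ≈ 2,250·4.066756814 ≈ 9,150.2028.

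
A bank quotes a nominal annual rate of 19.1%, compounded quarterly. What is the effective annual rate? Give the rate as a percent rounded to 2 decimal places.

EAR = (1 + 19.1%/4)^4 − 1 = (1 + 0.04775)^4 − 1.
(1 + 0.04775)^4 ≈ 1.205121, so EAR ≈ 20.51211%.

20.51%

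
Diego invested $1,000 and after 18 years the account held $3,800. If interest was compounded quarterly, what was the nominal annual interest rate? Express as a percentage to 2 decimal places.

(1 + r/4)^72 = 3,800/1,000 = 3.8.
1 + r/4 = 3.8^(1/72) ≈ 1.018715, so r/4 ≈ 0.0187146.
r ≈ 4·0.0187146 = 7.48586%.

7.49%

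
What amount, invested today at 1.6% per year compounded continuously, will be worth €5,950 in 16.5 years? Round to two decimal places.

€4,569.44

P = A·e^(−rt) = 5,950·e^(−0.264).
e^(−0.264) ≈ 0.7679735397, so P ≈ 4,569.4426.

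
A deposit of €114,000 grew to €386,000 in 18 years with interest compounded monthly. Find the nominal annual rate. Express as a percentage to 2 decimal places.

(1 + r/12)^216 = 386,000/114,000 = 3.38596.
1 + r/12 = 3.38596^(1/216) ≈ 1.005662, so r/12 ≈ 0.00566245.
r ≈ 12·0.00566245 = 6.79494%.

6.79%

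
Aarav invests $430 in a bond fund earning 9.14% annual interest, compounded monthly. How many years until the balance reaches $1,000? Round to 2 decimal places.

9.27 years

We need (1 + 0.00761667)^(12t) = 2.3256, so 12t = ln 2.3256 / ln 1.007617 ≈ 111.2271.
t ≈ 111.2271/12 = 9.2689 years.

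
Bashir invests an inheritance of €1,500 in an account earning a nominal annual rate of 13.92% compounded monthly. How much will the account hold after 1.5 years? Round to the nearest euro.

Growth factor = (1 + 0.0116)^18 ≈ 1.230718622.
A ≈ 1,500 × 1.230718622 ≈ 1,846.0779.

€1,846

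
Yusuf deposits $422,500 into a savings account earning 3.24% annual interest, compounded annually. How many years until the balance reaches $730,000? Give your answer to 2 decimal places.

(1 + 0.0324)^t = 730,000/422,500 = 1.7278.
t·ln(1 + 0.0324) = ln(1.7278); t = 0.54686/0.0318862 ≈ 17.1502.

17.15 years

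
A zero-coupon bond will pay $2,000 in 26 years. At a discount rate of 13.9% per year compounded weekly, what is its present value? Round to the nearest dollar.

Growth factor = (1 + 0.139/52)^1352 ≈ 36.93569178.
P = 2,000/36.93569178 ≈ 54.1482.

$54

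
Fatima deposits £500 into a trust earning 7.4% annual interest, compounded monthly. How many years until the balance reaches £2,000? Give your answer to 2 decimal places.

18.79 years

We need (1 + 0.00616667)^(12t) = 4, so 12t = ln 4 / ln 1.006167 ≈ 225.4969.
t ≈ 225.4969/12 = 18.7914 years.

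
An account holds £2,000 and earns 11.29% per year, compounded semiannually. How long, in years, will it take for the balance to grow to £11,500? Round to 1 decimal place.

15.9 years

(1 + 0.05645)^(2t) = 11,500/2,000 = 5.75.
2t·ln(1 + 0.05645) = ln(5.75); 2t = 1.7492/0.0549142 ≈ 31.8533.
t ≈ 15.9267 years.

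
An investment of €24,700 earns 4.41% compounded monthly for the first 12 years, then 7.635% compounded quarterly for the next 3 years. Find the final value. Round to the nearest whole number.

Phase 1: 24,700·(1 + 0.003675)^144 ≈ 41,889.4169.
Phase 2: 41,889.4169·(1 + 0.0190875)^12 ≈ 52,558.3848.

€52,558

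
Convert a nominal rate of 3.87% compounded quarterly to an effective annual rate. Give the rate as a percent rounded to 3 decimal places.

3.927%

One year is 4 periods at 0.009675 each: (1 + 0.009675)^4 ≈ 1.039265.
EAR = 1.039265 − 1 ≈ 3.92653%.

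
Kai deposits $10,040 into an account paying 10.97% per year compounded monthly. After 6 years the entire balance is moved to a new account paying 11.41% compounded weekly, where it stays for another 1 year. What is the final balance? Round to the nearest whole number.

Phase 1: 10,040·(1 + 0.1097/12)^72 ≈ 19,332.4842.
Phase 2: 19,332.4842·(1 + 0.1141/52)^52 ≈ 21,666.3812.

$21,666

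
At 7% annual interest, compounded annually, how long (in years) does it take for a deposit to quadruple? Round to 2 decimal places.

20.49 years

(1 + 0.07)^t = 4.
t = ln 4 / ln(1 + 0.07) ≈ 1.3863/0.0676586 ≈ 20.4895.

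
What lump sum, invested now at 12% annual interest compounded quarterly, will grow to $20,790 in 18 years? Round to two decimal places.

$2,474.99

Growth factor = (1 + 0.03)^72 ≈ 8.4000172666.
P = 20,790/8.4000172666 ≈ 2,474.9949.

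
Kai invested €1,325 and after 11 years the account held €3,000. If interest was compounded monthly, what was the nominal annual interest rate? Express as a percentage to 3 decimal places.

(1 + r/12)^132 = 3,000/1,325 = 2.26415.
1 + r/12 = 2.26415^(1/132) ≈ 1.00621, so r/12 ≈ 0.00621011.
r ≈ 12·0.00621011 = 7.45213%.

7.452%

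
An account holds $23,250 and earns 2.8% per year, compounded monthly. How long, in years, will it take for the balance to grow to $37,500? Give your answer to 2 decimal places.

17.09 years

(1 + 0.00233333)^(12t) = 37,500/23,250 = 1.6129.
12t·ln(1 + 0.00233333) = ln(1.6129); 12t = 0.47804/0.00233062 ≈ 205.1114.
t ≈ 17.0926 years.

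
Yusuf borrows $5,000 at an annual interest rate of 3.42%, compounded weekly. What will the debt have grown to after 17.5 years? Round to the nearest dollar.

$9,095

Growth factor = (1 + 0.0342/52)^910 ≈ 1.819029781.
A ≈ 5,000 × 1.819029781 ≈ 9,095.1489.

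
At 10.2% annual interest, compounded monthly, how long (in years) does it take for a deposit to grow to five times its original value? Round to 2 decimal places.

15.85 years

(1 + 0.0085)^(12t) = 5.
12t = ln 5 / ln(1 + 0.0085) ≈ 1.6094/0.00846408 ≈ 190.1492.
t ≈ 15.8458.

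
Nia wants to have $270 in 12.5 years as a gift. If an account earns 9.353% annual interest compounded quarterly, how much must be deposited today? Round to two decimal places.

$85.01

Periodic rate = 9.353%/4 = 0.0233825; 50 periods.
P = 270/(1 + 0.0233825)^50 ≈ 270/3.17613761 ≈ 85.0089.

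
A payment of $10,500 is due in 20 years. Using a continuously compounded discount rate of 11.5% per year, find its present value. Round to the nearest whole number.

P = A·e^(−rt) = 10,500·e^(−2.3).
e^(−2.3) ≈ 0.10025884372, so P ≈ 1,052.7179.

$1,053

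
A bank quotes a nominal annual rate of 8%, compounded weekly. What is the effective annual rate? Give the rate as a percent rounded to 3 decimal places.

8.322%

One year is 52 periods at 0.00153846 each: (1 + 0.00153846)^52 ≈ 1.08322.
EAR = 1.08322 − 1 ≈ 8.32205%.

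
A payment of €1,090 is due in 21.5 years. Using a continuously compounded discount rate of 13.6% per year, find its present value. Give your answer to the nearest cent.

€58.55

P = A·e^(−rt) = 1,090·e^(−2.924).
e^(−2.924) ≈ 0.05371838345, so P ≈ 58.5530.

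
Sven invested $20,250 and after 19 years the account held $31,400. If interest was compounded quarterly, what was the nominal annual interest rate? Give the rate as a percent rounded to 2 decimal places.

The 76-period growth factor is 31,400/20,250 = 1.55062.
r/4 = 1.55062^(1/76) − 1 ≈ 0.00578844, so r ≈ 4·0.00578844 = 2.31538%.

2.32%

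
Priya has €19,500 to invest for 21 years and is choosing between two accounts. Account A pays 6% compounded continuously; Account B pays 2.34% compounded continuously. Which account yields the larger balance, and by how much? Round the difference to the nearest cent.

Account A growth factor: e^(0.06·21) = e^1.26 ≈ 3.5254214874; balance ≈ 68,745.7190.
Account B growth factor: e^(0.0234·21) = e^0.4914 ≈ 1.6346030631; balance ≈ 31,874.7597.
Account A is larger by 36,870.9593.

Account A, by €36,870.96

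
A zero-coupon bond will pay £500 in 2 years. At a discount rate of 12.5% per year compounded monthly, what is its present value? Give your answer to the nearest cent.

£389.90

Growth factor = (1 + 0.125/12)^24 ≈ 1.2823661.
P = 500/1.2823661 ≈ 389.9043.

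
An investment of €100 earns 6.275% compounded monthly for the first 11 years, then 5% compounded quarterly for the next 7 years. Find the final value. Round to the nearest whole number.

After 11 years at 6.275%: 100 × 1.99063075 ≈ 199.0631.
Then 7 years at 5%: 199.0631 × 1.4159923 ≈ 281.8718.

€282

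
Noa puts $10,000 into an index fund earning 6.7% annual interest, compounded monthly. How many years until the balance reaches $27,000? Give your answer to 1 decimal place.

14.9 years

(1 + 0.00558333)^(12t) = 27,000/10,000 = 2.7.
12t·ln(1 + 0.00558333) = ln(2.7); 12t = 0.99325/0.0055678 ≈ 178.3920.
t ≈ 14.8660 years.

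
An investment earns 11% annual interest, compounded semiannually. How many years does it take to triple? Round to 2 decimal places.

(1 + 0.055)^(2t) = 3.
2t = ln 3 / ln(1 + 0.055) ≈ 1.0986/0.0535408 ≈ 20.5192.
t ≈ 10.2596.

10.26 years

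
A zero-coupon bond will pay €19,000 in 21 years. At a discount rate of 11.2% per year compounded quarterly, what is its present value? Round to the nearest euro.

Periodic rate = 11.2%/4 = 0.028; 84 periods.
P = 19,000/(1 + 0.028)^84 ≈ 19,000/10.17235789 ≈ 1,867.8069.

€1,868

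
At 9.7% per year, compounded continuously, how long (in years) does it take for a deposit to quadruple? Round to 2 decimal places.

e^(0.097t) = 4, so 0.097t = ln 4 ≈ 1.3863.
t ≈ 1.3863/0.097 ≈ 14.2917.

14.29 years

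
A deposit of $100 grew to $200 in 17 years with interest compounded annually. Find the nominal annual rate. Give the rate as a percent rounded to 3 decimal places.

4.162%

(1 + r)^17 = 200/100 = 2.
1 + r = 2^(1/17) ≈ 1.041616, so r ≈ 0.041616.
r ≈ 4.16160%.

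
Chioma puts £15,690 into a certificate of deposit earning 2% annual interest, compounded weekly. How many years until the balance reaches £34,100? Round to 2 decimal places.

(1 + 0.000384615)^(52t) = 34,100/15,690 = 2.1734.
52t·ln(1 + 0.000384615) = ln(2.1734); 52t = 0.77627/0.000384541 ≈ 2018.7000.
t ≈ 38.8212 years.

38.82 years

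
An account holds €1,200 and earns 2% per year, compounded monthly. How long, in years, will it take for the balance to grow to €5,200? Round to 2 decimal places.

We need (1 + 0.00166667)^(12t) = 4.3333, so 12t = ln 4.3333 / ln 1.001667 ≈ 880.5352.
t ≈ 880.5352/12 = 73.3779 years.

73.38 years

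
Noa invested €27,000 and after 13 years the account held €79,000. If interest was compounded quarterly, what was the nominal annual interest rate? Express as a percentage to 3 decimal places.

The 52-period growth factor is 79,000/27,000 = 2.92593.
r/4 = 2.92593^(1/52) − 1 ≈ 0.020861, so r ≈ 4·0.020861 = 8.34439%.

8.344%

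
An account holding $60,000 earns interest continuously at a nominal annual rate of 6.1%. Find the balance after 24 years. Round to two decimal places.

$259,393.07

A = P·e^(rt) = 60,000·e^(0.061·24) = 60,000·e^1.464.
e^1.464 ≈ 4.32321786011, so A ≈ 259,393.0716.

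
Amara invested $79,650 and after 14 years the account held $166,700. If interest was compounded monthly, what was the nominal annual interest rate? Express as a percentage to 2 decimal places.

5.29%

The 168-period growth factor is 166,700/79,650 = 2.09291.
r/12 = 2.09291^(1/168) − 1 ≈ 0.00440583, so r ≈ 12·0.00440583 = 5.28700%.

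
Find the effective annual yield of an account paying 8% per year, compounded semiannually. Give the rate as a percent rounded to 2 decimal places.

One year is 2 periods at 0.04 each: (1 + 0.04)^2 ≈ 1.0816.
EAR = 1.0816 − 1 ≈ 8.16000%.

8.16%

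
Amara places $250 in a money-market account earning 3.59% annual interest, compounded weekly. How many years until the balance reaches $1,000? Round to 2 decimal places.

(1 + 0.000690385)^(52t) = 1,000/250 = 4.
52t·ln(1 + 0.000690385) = ln(4); 52t = 1.3863/0.000690146 ≈ 2008.6960.
t ≈ 38.6288 years.

38.63 years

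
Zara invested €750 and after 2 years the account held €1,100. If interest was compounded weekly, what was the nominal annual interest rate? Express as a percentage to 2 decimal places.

19.18%

(1 + r/52)^104 = 1,100/750 = 1.46667.
1 + r/52 = 1.46667^(1/104) ≈ 1.003689, so r/52 ≈ 0.00368941.
r ≈ 52·0.00368941 = 19.18492%.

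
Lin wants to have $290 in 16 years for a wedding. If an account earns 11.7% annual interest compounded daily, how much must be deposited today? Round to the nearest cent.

$44.62

Growth factor = (1 + 0.117/365)^5840 ≈ 6.49933609.
P = 290/6.49933609 ≈ 44.6199.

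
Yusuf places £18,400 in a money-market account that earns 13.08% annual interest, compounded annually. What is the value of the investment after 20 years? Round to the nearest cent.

£215,047.21

Annual rate = 13.08% = 0.1308; years = 20.
A = 18,400·(1 + 0.1308)^20 ≈ 18,400·11.6873485559 ≈ 215,047.2134.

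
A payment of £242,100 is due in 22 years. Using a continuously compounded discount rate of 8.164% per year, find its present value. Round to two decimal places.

P = A·e^(−rt) = 242,100·e^(−1.79608).
e^(−1.79608) ≈ 0.165948131549, so P ≈ 40,176.0426.

£40,176.04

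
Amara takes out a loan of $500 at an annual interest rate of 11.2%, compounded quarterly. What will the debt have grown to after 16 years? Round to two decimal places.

$2,927.72

Periodic rate = 11.2%/4 = 0.028; periods = 4·16 = 64.
A = 500·(1 + 0.028)^64 ≈ 500·5.855437344 ≈ 2,927.7187.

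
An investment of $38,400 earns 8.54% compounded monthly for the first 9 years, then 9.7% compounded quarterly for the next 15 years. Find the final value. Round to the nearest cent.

After 9 years at 8.54%: 38,400 × 2.15088195979 ≈ 82,593.8673.
Then 15 years at 9.7%: 82,593.8673 × 4.21073933669 ≈ 347,781.2458.

$347,781.25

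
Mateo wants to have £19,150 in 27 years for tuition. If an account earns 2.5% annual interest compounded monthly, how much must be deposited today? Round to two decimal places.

Growth factor = (1 + 0.025/12)^324 ≈ 1.9626544143.
P = 19,150/1.9626544143 ≈ 9,757.1941.

£9,757.19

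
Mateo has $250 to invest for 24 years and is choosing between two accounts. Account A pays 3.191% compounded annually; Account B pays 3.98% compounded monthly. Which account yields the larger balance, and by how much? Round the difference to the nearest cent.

A: (1 + 0.03191)^24 ≈ 2.12521908, so 250 × 2.12521908 ≈ 531.3048.
B: (1 + 0.0398/12)^288 ≈ 2.59508547, so 250 × 2.59508547 ≈ 648.7714.
Difference ≈ 117.4666 in favor of B.

Account B, by $117.47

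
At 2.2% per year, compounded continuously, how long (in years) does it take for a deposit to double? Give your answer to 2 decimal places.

e^(0.022t) = 2, so 0.022t = ln 2 ≈ 0.69315.
t ≈ 0.69315/0.022 ≈ 31.5067.

31.51 years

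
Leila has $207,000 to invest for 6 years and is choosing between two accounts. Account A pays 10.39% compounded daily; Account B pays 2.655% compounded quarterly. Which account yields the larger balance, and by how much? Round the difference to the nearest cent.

Account A, by $143,455.36

Account A growth factor: (1 + 0.1039/365)^2190 ≈ 1.86509369247; balance ≈ 386,074.3943.
Account B growth factor: (1 + 0.0066375)^24 ≈ 1.17207261911; balance ≈ 242,619.0322.
Account A is larger by 143,455.3622.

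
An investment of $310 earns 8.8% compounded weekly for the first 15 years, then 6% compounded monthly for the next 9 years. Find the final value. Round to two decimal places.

After 15 years at 8.8%: 310 × 3.739247304 ≈ 1,159.1667.
Then 9 years at 6%: 1,159.1667 × 1.713699499 ≈ 1,986.4633.

$1,986.46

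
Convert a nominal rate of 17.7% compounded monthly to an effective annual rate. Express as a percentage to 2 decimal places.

19.21%

One year is 12 periods at 0.01475 each: (1 + 0.01475)^12 ≈ 1.192089.
EAR = 1.192089 − 1 ≈ 19.20891%.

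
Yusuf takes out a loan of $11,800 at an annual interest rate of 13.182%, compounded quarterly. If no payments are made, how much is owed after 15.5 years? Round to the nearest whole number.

Periodic rate = 13.182%/4 = 0.032955; periods = 4·15.5 = 62.
A = 11,800·(1 + 0.032955)^62 ≈ 11,800·7.4652943318 ≈ 88,090.4731.

$88,090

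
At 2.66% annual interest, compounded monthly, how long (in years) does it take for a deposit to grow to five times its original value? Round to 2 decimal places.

(1 + 0.00221667)^(12t) = 5.
12t = ln 5 / ln(1 + 0.00221667) ≈ 1.6094/0.00221421 ≈ 726.8666.
t ≈ 60.5722.

60.57 years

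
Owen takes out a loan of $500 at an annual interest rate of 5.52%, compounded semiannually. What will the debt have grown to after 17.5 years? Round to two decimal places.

Periodic rate = 5.52%/2 = 0.0276; periods = 2·17.5 = 35.
A = 500·(1 + 0.0276)^35 ≈ 500·2.593243785 ≈ 1,296.6219.

$1,296.62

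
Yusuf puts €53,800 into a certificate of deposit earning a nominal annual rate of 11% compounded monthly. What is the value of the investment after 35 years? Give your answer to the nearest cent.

Growth factor = (1 + 0.11/12)^420 ≈ 46.17605004321.
A ≈ 53,800 × 46.17605004321 ≈ 2,484,271.4923.

€2,484,271.49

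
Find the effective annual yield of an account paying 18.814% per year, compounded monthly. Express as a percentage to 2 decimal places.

20.52%

One year is 12 periods at 0.0156783 each: (1 + 0.0156783)^12 ≈ 1.205242.
EAR = 1.205242 − 1 ≈ 20.52420%.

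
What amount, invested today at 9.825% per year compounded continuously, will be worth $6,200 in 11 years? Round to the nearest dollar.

$2,104

P = A·e^(−rt) = 6,200·e^(−1.08075).
e^(−1.08075) ≈ 0.3393409245, so P ≈ 2,103.9137.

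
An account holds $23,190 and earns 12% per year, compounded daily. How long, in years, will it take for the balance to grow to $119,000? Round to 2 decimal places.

We need (1 + 0.000328767)^(365t) = 5.1315, so 365t = ln 5.1315 / ln 1.000329 ≈ 4975.1664.
t ≈ 4975.1664/365 = 13.6306 years.

13.63 years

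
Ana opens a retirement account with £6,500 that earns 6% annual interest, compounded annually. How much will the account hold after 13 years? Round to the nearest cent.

Growth factor = (1 + 0.06)^13 ≈ 2.1329282601.
A ≈ 6,500 × 2.1329282601 ≈ 13,864.0337.

£13,864.03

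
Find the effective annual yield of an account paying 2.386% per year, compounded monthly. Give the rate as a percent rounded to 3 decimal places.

2.412%

EAR = (1 + 2.386%/12)^12 − 1 = (1 + 0.00198833)^12 − 1.
(1 + 0.00198833)^12 ≈ 1.024123, so EAR ≈ 2.41227%.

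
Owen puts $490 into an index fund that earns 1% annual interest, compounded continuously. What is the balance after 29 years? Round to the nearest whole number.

A = P·e^(rt) = 490·e^(0.01·29) = 490·e^0.29.
e^0.29 ≈ 1.33642749, so A ≈ 654.8495.

$655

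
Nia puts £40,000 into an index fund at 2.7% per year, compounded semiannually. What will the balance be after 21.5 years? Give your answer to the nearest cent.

Periodic rate = 2.7%/2 = 0.0135; periods = 2·21.5 = 43.
A = 40,000·(1 + 0.0135)^43 ≈ 40,000·1.7800056476 ≈ 71,200.2259.

£71,200.23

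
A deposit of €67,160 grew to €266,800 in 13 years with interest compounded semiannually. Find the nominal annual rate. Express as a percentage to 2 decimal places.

10.90%

(1 + r/2)^26 = 266,800/67,160 = 3.9726.
1 + r/2 = 3.9726^(1/26) ≈ 1.054487, so r/2 ≈ 0.0544873.
r ≈ 2·0.0544873 = 10.89746%.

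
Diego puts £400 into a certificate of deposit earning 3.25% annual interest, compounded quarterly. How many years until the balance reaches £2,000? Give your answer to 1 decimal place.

We need (1 + 0.008125)^(4t) = 5, so 4t = ln 5 / ln 1.008125 ≈ 198.8883.
t ≈ 198.8883/4 = 49.7221 years.

49.7 years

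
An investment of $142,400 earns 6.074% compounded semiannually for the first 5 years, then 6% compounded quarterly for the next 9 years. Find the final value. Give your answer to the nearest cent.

Phase 1: 142,400·(1 + 0.03037)^10 ≈ 192,062.2637.
Phase 2: 192,062.2637·(1 + 0.015)^36 ≈ 328,261.2086.

$328,261.21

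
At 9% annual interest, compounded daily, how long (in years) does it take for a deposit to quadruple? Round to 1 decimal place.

(1 + 0.000246575)^(365t) = 4.
365t = ln 4 / ln(1 + 0.000246575) ≈ 1.3863/0.000246545 ≈ 5622.8869.
t ≈ 15.4052.

15.4 years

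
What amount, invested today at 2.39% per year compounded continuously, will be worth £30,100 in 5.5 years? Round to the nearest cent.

£26,392.38

P = A·e^(−rt) = 30,100·e^(−0.13145).
e^(−0.13145) ≈ 0.8768231152, so P ≈ 26,392.3758.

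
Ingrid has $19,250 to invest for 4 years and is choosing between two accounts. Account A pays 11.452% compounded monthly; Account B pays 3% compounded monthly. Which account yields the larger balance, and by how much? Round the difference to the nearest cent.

Account A growth factor: (1 + 0.11452/12)^48 ≈ 1.5776052027; balance ≈ 30,368.9002.
Account B growth factor: (1 + 0.0025)^48 ≈ 1.127328021; balance ≈ 21,701.0644.
Account A is larger by 8,667.8357.

Account A, by $8,667.84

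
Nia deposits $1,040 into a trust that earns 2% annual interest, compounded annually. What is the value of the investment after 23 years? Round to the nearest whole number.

$1,640

Annual rate = 2% = 0.02; years = 23.
A = 1,040·(1 + 0.02)^23 ≈ 1,040·1.576899264 ≈ 1,639.9752.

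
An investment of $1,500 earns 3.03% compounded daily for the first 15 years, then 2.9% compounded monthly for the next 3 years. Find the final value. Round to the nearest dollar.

$2,578

Phase 1: 1,500·(1 + 0.0303/365)^5475 ≈ 2,363.0337.
Phase 2: 2,363.0337·(1 + 0.029/12)^36 ≈ 2,577.5550.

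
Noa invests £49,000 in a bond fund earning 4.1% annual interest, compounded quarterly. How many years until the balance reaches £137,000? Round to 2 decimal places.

25.21 years

We need (1 + 0.01025)^(4t) = 2.7959, so 4t = ln 2.7959 / ln 1.01025 ≈ 100.8216.
t ≈ 100.8216/4 = 25.2054 years.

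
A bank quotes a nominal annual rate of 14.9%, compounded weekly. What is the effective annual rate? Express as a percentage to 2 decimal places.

EAR = (1 + 14.9%/52)^52 − 1 = (1 + 0.00286538)^52 − 1.
(1 + 0.00286538)^52 ≈ 1.160426, so EAR ≈ 16.04257%.

16.04%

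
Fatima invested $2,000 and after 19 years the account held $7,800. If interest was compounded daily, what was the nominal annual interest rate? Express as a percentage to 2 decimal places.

7.16%

The 6935-period growth factor is 7,800/2,000 = 3.9.
r/365 = 3.9^(1/6935) − 1 ≈ 0.000196267, so r ≈ 365·0.000196267 = 7.16374%.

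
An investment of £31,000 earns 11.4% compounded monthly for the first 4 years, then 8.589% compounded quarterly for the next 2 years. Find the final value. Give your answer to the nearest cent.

After 4 years at 11.4%: 31,000 × 1.5743580801 ≈ 48,805.1005.
Then 2 years at 8.589%: 48,805.1005 × 1.1852594666 ≈ 57,846.7074.

£57,846.71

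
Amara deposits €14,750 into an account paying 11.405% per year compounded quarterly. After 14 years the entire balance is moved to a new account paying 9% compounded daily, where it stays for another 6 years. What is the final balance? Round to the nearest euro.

€122,185

After 14 years at 11.405%: 14,750 × 4.82765423902 ≈ 71,207.9000.
Then 6 years at 9%: 71,207.9000 × 1.71589264102 ≈ 122,185.1116.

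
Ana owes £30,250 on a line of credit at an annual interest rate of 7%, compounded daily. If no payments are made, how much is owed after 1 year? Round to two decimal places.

Periodic rate = 7%/365 = 0.000191781; periods = 365·1 = 365.
A = 30,250·(1 + 0.07/365)^365 ≈ 30,250·1.0725009832 ≈ 32,443.1547.

£32,443.15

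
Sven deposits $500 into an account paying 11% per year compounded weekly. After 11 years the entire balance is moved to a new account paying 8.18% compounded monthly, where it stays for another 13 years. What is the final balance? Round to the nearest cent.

Phase 1: 500·(1 + 0.11/52)^572 ≈ 1,674.6008.
Phase 2: 1,674.6008·(1 + 0.0818/12)^156 ≈ 4,832.5138.

$4,832.51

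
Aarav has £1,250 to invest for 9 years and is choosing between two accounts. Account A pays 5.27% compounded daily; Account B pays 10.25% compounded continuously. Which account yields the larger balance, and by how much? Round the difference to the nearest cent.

Account A growth factor: (1 + 0.0527/365)^3285 ≈ 1.606833967; balance ≈ 2,008.5425.
Account B growth factor: e^(0.1025·9) = e^0.9225 ≈ 2.515571464; balance ≈ 3,144.4643.
Account B is larger by 1,135.9219.

Account B, by £1,135.92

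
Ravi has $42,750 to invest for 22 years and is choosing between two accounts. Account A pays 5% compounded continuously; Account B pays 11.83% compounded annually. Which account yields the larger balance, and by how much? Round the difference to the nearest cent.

A: e^(0.05·22) = e^1.1 ≈ 3.00416602395, so 42,750 × 3.00416602395 ≈ 128,428.0975.
B: (1 + 0.1183)^22 ≈ 11.7026212029, so 42,750 × 11.7026212029 ≈ 500,287.0564.
Difference ≈ 371,858.9589 in favor of B.

Account B, by $371,858.96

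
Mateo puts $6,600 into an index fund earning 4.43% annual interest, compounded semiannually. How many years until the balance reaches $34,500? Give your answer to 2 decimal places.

37.75 years

We need (1 + 0.02215)^(2t) = 5.2273, so 2t = ln 5.2273 / ln 1.02215 ≈ 75.4916.
t ≈ 75.4916/2 = 37.7458 years.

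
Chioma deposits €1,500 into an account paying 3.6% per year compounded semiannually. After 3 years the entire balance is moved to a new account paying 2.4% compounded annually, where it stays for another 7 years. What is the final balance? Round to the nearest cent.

€1,970.96

After 3 years at 3.6%: 1,500 × 1.112978226 ≈ 1,669.4673.
Then 7 years at 2.4%: 1,669.4673 × 1.180591621 ≈ 1,970.9592.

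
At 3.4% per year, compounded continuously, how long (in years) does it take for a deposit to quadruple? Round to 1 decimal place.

e^(0.034t) = 4, so 0.034t = ln 4 ≈ 1.3863.
t ≈ 1.3863/0.034 ≈ 40.7734.

40.8 years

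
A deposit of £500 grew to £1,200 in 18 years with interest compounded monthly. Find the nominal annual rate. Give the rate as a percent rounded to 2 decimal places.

(1 + r/12)^216 = 1,200/500 = 2.4.
1 + r/12 = 2.4^(1/216) ≈ 1.004061, so r/12 ≈ 0.00406132.
r ≈ 12·0.00406132 = 4.87359%.

4.87%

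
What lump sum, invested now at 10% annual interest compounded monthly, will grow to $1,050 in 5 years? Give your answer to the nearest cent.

Growth factor = (1 + 0.1/12)^60 ≈ 1.645308935.
P = 1,050/1.645308935 ≈ 638.1780.

$638.18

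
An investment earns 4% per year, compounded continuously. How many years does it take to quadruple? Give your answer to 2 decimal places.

34.66 years

e^(0.04t) = 4, so 0.04t = ln 4 ≈ 1.3863.
t ≈ 1.3863/0.04 ≈ 34.6574.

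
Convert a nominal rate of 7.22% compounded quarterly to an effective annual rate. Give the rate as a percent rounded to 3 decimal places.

7.418%

EAR = (1 + 7.22%/4)^4 − 1 = (1 + 0.01805)^4 − 1.
(1 + 0.01805)^4 ≈ 1.074178, so EAR ≈ 7.41784%.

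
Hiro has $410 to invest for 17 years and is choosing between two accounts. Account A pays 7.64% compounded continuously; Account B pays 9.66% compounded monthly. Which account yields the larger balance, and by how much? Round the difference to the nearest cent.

Account A growth factor: e^(0.0764·17) = e^1.2988 ≈ 3.664896152; balance ≈ 1,502.6074.
Account B growth factor: (1 + 0.00805)^204 ≈ 5.13266699; balance ≈ 2,104.3935.
Account B is larger by 601.7860.

Account B, by $601.79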